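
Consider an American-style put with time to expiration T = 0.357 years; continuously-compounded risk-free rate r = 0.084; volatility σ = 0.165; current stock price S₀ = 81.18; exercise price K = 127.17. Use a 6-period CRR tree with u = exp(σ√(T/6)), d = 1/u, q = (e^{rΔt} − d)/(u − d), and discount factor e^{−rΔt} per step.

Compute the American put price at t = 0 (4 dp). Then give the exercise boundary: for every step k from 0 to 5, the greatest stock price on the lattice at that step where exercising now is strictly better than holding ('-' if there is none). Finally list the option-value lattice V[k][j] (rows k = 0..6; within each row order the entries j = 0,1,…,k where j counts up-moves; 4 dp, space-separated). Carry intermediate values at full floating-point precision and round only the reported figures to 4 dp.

price = 45.9900
boundary = 81.1800 84.5140 87.9848 91.5983 95.3601 99.2764
tree:
45.9900
49.1924 42.6560
52.2685 45.9900 39.1852
55.2233 49.1924 42.6560 35.5717
58.0615 52.2685 45.9900 39.1852 31.8099
60.7877 55.2233 49.1924 42.6560 35.5717 27.8936
63.4064 58.0615 52.2685 45.9900 39.1852 31.8099 23.8164

Δt=0.05950  u=1.04107  d=0.96055  q=0.55217  discount=0.99501
step 6 (expiry): payoffs max(K−S,0) = 63.4064 58.0615 52.2685 45.9900 39.1852 31.8099 23.8164
step 5: (k=5,j=0): S=66.3823, (K−S)⁺=60.7877, hold=60.1537 ⇒ V=60.7877 exercise | (k=5,j=1): S=71.9467, (K−S)⁺=55.2233, hold=54.5893 ⇒ V=55.2233 exercise | (k=5,j=2): S=77.9776, (K−S)⁺=49.1924, hold=48.5584 ⇒ V=49.1924 exercise | (k=5,j=3): S=84.5140, (K−S)⁺=42.6560, hold=42.0220 ⇒ V=42.6560 exercise | (k=5,j=4): S=91.5983, (K−S)⁺=35.5717, hold=34.9377 ⇒ V=35.5717 exercise | (k=5,j=5): S=99.2764, (K−S)⁺=27.8936, hold=27.2596 ⇒ V=27.8936 exercise  boundary S*=99.2764
step 4: (k=4,j=0): S=69.1085, (K−S)⁺=58.0615, hold=57.4275 ⇒ V=58.0615 exercise | (k=4,j=1): S=74.9015, (K−S)⁺=52.2685, hold=51.6345 ⇒ V=52.2685 exercise | (k=4,j=2): S=81.1800, (K−S)⁺=45.9900, hold=45.3560 ⇒ V=45.9900 exercise | (k=4,j=3): S=87.9848, (K−S)⁺=39.1852, hold=38.5511 ⇒ V=39.1852 exercise | (k=4,j=4): S=95.3601, (K−S)⁺=31.8099, hold=31.1759 ⇒ V=31.8099 exercise  boundary S*=95.3601
step 3: (k=3,j=0): S=71.9467, (K−S)⁺=55.2233, hold=54.5893 ⇒ V=55.2233 exercise | (k=3,j=1): S=77.9776, (K−S)⁺=49.1924, hold=48.5584 ⇒ V=49.1924 exercise | (k=3,j=2): S=84.5140, (K−S)⁺=42.6560, hold=42.0220 ⇒ V=42.6560 exercise | (k=3,j=3): S=91.5983, (K−S)⁺=35.5717, hold=34.9377 ⇒ V=35.5717 exercise  boundary S*=91.5983
step 2: (k=2,j=0): S=74.9015, (K−S)⁺=52.2685, hold=51.6345 ⇒ V=52.2685 exercise | (k=2,j=1): S=81.1800, (K−S)⁺=45.9900, hold=45.3560 ⇒ V=45.9900 exercise | (k=2,j=2): S=87.9848, (K−S)⁺=39.1852, hold=38.5511 ⇒ V=39.1852 exercise  boundary S*=87.9848
step 1: (k=1,j=0): S=77.9776, (K−S)⁺=49.1924, hold=48.5584 ⇒ V=49.1924 exercise | (k=1,j=1): S=84.5140, (K−S)⁺=42.6560, hold=42.0220 ⇒ V=42.6560 exercise  boundary S*=84.5140
step 0: (k=0,j=0): S=81.1800, (K−S)⁺=45.9900, hold=45.3560 ⇒ V=45.9900 exercise  boundary S*=81.1800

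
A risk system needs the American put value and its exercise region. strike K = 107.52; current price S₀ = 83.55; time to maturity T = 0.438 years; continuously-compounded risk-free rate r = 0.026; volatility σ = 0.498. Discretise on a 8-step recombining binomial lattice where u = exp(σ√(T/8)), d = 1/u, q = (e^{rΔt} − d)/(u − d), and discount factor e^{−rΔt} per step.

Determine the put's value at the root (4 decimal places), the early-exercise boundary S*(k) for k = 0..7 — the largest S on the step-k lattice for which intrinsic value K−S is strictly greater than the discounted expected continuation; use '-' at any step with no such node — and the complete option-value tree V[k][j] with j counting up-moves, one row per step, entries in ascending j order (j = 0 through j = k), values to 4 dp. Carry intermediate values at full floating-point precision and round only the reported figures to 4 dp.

Δt=0.05475, u=1.12359, d=0.89001, q=0.47700, disc=e^(-rΔt)=0.99858
k=8 terminal: V=max(K-S,0) → 74.6276 65.9952 55.0971 41.3390 23.9700 2.0426 0.0000 0.0000 0.0000
k=7: j=0 S=36.9574 intr=70.5626 cont=70.4097 V=70.5626[EX]; j=1 S=46.6567 intr=60.8633 cont=60.7103 V=60.8633[EX]; j=2 S=58.9016 intr=48.6184 cont=48.4654 V=48.6184[EX]; j=3 S=74.3601 intr=33.1599 cont=33.0069 V=33.1599[EX]; j=4 S=93.8756 intr=13.6444 cont=13.4914 V=13.6444[EX]; j=5 S=118.5129 intr=0.0000 cont=1.0668 V=1.0668[hold]; j=6 S=149.6162 intr=0.0000 cont=0.0000 V=0.0000[hold]; j=7 S=188.8824 intr=0.0000 cont=0.0000 V=0.0000[hold]  S*(7)=93.8756
k=6: j=0 S=41.5248 intr=65.9952 cont=65.8422 V=65.9952[EX]; j=1 S=52.4229 intr=55.0971 cont=54.9442 V=55.0971[EX]; j=2 S=66.1810 intr=41.3390 cont=41.1860 V=41.3390[EX]; j=3 S=83.5500 intr=23.9700 cont=23.8171 V=23.9700[EX]; j=4 S=105.4774 intr=2.0426 cont=7.6340 V=7.6340[hold]; j=5 S=133.1595 intr=0.0000 cont=0.5571 V=0.5571[hold]; j=6 S=168.1067 intr=0.0000 cont=0.0000 V=0.0000[hold]  S*(6)=83.5500
k=5: j=0 S=46.6567 intr=60.8633 cont=60.7103 V=60.8633[EX]; j=1 S=58.9016 intr=48.6184 cont=48.4654 V=48.6184[EX]; j=2 S=74.3601 intr=33.1599 cont=33.0069 V=33.1599[EX]; j=3 S=93.8756 intr=13.6444 cont=16.1547 V=16.1547[hold]; j=4 S=118.5129 intr=0.0000 cont=4.2523 V=4.2523[hold]; j=5 S=149.6162 intr=0.0000 cont=0.2910 V=0.2910[hold]  S*(5)=74.3601
k=4: j=0 S=52.4229 intr=55.0971 cont=54.9442 V=55.0971[EX]; j=1 S=66.1810 intr=41.3390 cont=41.1860 V=41.3390[EX]; j=2 S=83.5500 intr=23.9700 cont=25.0128 V=25.0128[hold]; j=3 S=105.4774 intr=2.0426 cont=10.4623 V=10.4623[hold]; j=4 S=133.1595 intr=0.0000 cont=2.3594 V=2.3594[hold]  S*(4)=66.1810
k=3: j=0 S=58.9016 intr=48.6184 cont=48.4654 V=48.6184[EX]; j=1 S=74.3601 intr=33.1599 cont=33.5036 V=33.5036[hold]; j=2 S=93.8756 intr=13.6444 cont=18.0465 V=18.0465[hold]; j=3 S=118.5129 intr=0.0000 cont=6.5878 V=6.5878[hold]  S*(3)=58.9016
k=2: j=0 S=66.1810 intr=41.3390 cont=41.3498 V=41.3498[hold]; j=1 S=83.5500 intr=23.9700 cont=26.0934 V=26.0934[hold]; j=2 S=105.4774 intr=2.0426 cont=12.5628 V=12.5628[hold]  S*(2)=-
k=1: j=0 S=74.3601 intr=33.1599 cont=34.0240 V=34.0240[hold]; j=1 S=93.8756 intr=13.6444 cont=19.6114 V=19.6114[hold]  S*(1)=-
k=0: j=0 S=83.5500 intr=23.9700 cont=27.1106 V=27.1106[hold]  S*(0)=-

price = 27.1106
boundary = - - - 58.9016 66.1810 74.3601 83.5500 93.8756
tree:
27.1106
34.0240 19.6114
41.3498 26.0934 12.5628
48.6184 33.5036 18.0465 6.5878
55.0971 41.3390 25.0128 10.4623 2.3594
60.8633 48.6184 33.1599 16.1547 4.2523 0.2910
65.9952 55.0971 41.3390 23.9700 7.6340 0.5571 0.0000
70.5626 60.8633 48.6184 33.1599 13.6444 1.0668 0.0000 0.0000
74.6276 65.9952 55.0971 41.3390 23.9700 2.0426 0.0000 0.0000 0.0000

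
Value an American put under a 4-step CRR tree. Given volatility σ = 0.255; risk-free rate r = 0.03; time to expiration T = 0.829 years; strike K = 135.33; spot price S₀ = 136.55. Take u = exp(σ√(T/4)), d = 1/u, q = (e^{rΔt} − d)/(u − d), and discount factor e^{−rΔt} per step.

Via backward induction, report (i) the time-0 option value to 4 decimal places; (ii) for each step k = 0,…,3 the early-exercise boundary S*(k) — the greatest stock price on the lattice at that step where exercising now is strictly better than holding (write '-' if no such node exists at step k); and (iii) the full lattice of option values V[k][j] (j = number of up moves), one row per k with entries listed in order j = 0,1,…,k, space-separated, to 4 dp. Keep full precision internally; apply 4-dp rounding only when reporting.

params: Δt=0.20725 u=1.12309 d=0.89040 q=0.49781 e^(-rΔt)=0.99380
t_4 payoffs: 49.5026 27.0723 0.0000 0.0000 0.0000
t_3: node(3,0) S=96.3923 payoff=38.9377 vs cont=38.0989 → 38.9377 [stop]  node(3,1) S=121.5837 payoff=13.7463 vs cont=13.5111 → 13.7463 [stop]  node(3,2) S=153.3586 payoff=0.0000 vs cont=0.0000 → 0.0000 [wait]  node(3,3) S=193.4376 payoff=0.0000 vs cont=0.0000 → 0.0000 [wait]  ⇒ S*(3)=121.5837
t_2: node(2,0) S=108.2577 payoff=27.0723 vs cont=26.2335 → 27.0723 [stop]  node(2,1) S=136.5500 payoff=0.0000 vs cont=6.8604 → 6.8604 [wait]  node(2,2) S=172.2362 payoff=0.0000 vs cont=0.0000 → 0.0000 [wait]  ⇒ S*(2)=108.2577
t_1: node(1,0) S=121.5837 payoff=13.7463 vs cont=16.9051 → 16.9051 [wait]  node(1,1) S=153.3586 payoff=0.0000 vs cont=3.4239 → 3.4239 [wait]  ⇒ S*(1)=-
t_0: node(0,0) S=136.5500 payoff=0.0000 vs cont=10.1308 → 10.1308 [wait]  ⇒ S*(0)=-

price = 10.1308
boundary = - - 108.2577 121.5837
tree:
10.1308
16.9051 3.4239
27.0723 6.8604 0.0000
38.9377 13.7463 0.0000 0.0000
49.5026 27.0723 0.0000 0.0000 0.0000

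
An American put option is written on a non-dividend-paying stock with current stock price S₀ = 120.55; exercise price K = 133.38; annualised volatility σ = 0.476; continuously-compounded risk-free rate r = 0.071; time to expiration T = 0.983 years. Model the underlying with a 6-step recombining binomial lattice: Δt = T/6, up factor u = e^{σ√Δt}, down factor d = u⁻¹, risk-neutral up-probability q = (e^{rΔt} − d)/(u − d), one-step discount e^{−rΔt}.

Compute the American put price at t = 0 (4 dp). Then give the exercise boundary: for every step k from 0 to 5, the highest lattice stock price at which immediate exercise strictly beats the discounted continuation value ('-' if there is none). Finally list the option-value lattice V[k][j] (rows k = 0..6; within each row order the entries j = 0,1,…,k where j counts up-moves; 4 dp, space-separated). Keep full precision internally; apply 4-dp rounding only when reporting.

price = 26.8758
boundary = - - 82.0009 67.6307 82.0009 99.4244
tree:
26.8758
37.8466 15.7452
51.3791 24.2309 7.0135
65.7493 36.0733 12.1001 1.7205
77.6011 51.3791 20.5100 3.3614 0.0000
87.3760 65.7493 33.9556 6.5671 0.0000 0.0000
95.4379 77.6011 51.3791 12.8300 0.0000 0.0000 0.0000

Δt=0.16383  u=1.21248  d=0.82476  q=0.48216  discount=0.98844
step 6 (expiry): payoffs max(K−S,0) = 95.4379 77.6011 51.3791 12.8300 0.0000 0.0000 0.0000
step 5: (k=5,j=0): S=46.0040, (K−S)⁺=87.3760, hold=85.8335 ⇒ V=87.3760 exercise | (k=5,j=1): S=67.6307, (K−S)⁺=65.7493, hold=64.2068 ⇒ V=65.7493 exercise | (k=5,j=2): S=99.4244, (K−S)⁺=33.9556, hold=32.4131 ⇒ V=33.9556 exercise | (k=5,j=3): S=146.1644, (K−S)⁺=0.0000, hold=6.5671 ⇒ V=6.5671 continue | (k=5,j=4): S=214.8772, (K−S)⁺=0.0000, hold=0.0000 ⇒ V=0.0000 continue | (k=5,j=5): S=315.8923, (K−S)⁺=0.0000, hold=0.0000 ⇒ V=0.0000 continue  boundary S*=99.4244
step 4: (k=4,j=0): S=55.7789, (K−S)⁺=77.6011, hold=76.0586 ⇒ V=77.6011 exercise | (k=4,j=1): S=82.0009, (K−S)⁺=51.3791, hold=49.8366 ⇒ V=51.3791 exercise | (k=4,j=2): S=120.5500, (K−S)⁺=12.8300, hold=20.5100 ⇒ V=20.5100 continue | (k=4,j=3): S=177.2213, (K−S)⁺=0.0000, hold=3.3614 ⇒ V=3.3614 continue | (k=4,j=4): S=260.5341, (K−S)⁺=0.0000, hold=0.0000 ⇒ V=0.0000 continue  boundary S*=82.0009
step 3: (k=3,j=0): S=67.6307, (K−S)⁺=65.7493, hold=64.2068 ⇒ V=65.7493 exercise | (k=3,j=1): S=99.4244, (K−S)⁺=33.9556, hold=36.0733 ⇒ V=36.0733 continue | (k=3,j=2): S=146.1644, (K−S)⁺=0.0000, hold=12.1001 ⇒ V=12.1001 continue | (k=3,j=3): S=214.8772, (K−S)⁺=0.0000, hold=1.7205 ⇒ V=1.7205 continue  boundary S*=67.6307
step 2: (k=2,j=0): S=82.0009, (K−S)⁺=51.3791, hold=50.8459 ⇒ V=51.3791 exercise | (k=2,j=1): S=120.5500, (K−S)⁺=12.8300, hold=24.2309 ⇒ V=24.2309 continue | (k=2,j=2): S=177.2213, (K−S)⁺=0.0000, hold=7.0135 ⇒ V=7.0135 continue  boundary S*=82.0009
step 1: (k=1,j=0): S=99.4244, (K−S)⁺=33.9556, hold=37.8466 ⇒ V=37.8466 continue | (k=1,j=1): S=146.1644, (K−S)⁺=0.0000, hold=15.7452 ⇒ V=15.7452 continue  boundary S*=-
step 0: (k=0,j=0): S=120.5500, (K−S)⁺=12.8300, hold=26.8758 ⇒ V=26.8758 continue  boundary S*=-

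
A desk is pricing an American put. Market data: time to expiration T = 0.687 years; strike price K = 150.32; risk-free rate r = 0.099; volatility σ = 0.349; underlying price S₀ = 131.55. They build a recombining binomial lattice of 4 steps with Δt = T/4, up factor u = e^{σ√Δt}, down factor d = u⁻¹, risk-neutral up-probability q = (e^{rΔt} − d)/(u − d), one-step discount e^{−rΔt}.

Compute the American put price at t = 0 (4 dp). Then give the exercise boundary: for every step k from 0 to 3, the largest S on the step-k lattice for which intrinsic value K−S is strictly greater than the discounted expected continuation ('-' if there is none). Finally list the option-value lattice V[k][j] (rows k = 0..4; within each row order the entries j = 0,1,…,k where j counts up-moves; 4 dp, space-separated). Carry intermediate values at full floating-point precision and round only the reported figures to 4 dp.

price = 23.4192
boundary = - 113.8352 98.5059 113.8352
tree:
23.4192
36.4848 12.2697
51.8141 21.6366 4.1283
65.0791 36.4848 8.8027 0.0000
76.5578 51.8141 18.7700 0.0000 0.0000

params: Δt=0.17175 u=1.15562 d=0.86534 q=0.52298 e^(-rΔt)=0.98314
t_4 payoffs: 76.5578 51.8141 18.7700 0.0000 0.0000
t_3: node(3,0) S=85.2409 payoff=65.0791 vs cont=62.5448 → 65.0791 [stop]  node(3,1) S=113.8352 payoff=36.4848 vs cont=33.9505 → 36.4848 [stop]  node(3,2) S=152.0215 payoff=0.0000 vs cont=8.8027 → 8.8027 [wait]  node(3,3) S=203.0175 payoff=0.0000 vs cont=0.0000 → 0.0000 [wait]  ⇒ S*(3)=113.8352
t_2: node(2,0) S=98.5059 payoff=51.8141 vs cont=49.2797 → 51.8141 [stop]  node(2,1) S=131.5500 payoff=18.7700 vs cont=21.6366 → 21.6366 [wait]  node(2,2) S=175.6788 payoff=0.0000 vs cont=4.1283 → 4.1283 [wait]  ⇒ S*(2)=98.5059
t_1: node(1,0) S=113.8352 payoff=36.4848 vs cont=35.4244 → 36.4848 [stop]  node(1,1) S=152.0215 payoff=0.0000 vs cont=12.2697 → 12.2697 [wait]  ⇒ S*(1)=113.8352
t_0: node(0,0) S=131.5500 payoff=18.7700 vs cont=23.4192 → 23.4192 [wait]  ⇒ S*(0)=-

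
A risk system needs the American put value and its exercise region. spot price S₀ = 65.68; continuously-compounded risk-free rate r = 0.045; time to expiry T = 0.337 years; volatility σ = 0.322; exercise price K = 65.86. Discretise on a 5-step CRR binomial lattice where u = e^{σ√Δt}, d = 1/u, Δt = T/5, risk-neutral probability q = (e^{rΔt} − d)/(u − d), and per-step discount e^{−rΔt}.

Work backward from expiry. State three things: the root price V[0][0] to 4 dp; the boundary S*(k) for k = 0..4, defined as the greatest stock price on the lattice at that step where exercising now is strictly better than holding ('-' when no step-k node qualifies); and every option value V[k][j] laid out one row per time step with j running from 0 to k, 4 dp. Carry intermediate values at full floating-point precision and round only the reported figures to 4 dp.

price = 4.7960
boundary = - - - 51.1113 55.5677
tree:
4.7960
7.2778 2.3161
10.6208 3.9425 0.6859
14.7487 6.5122 1.3685 0.0000
18.8477 10.2923 2.7303 0.0000 0.0000
22.6179 14.7487 5.4474 0.0000 0.0000 0.0000

Δt=0.06740  u=1.08719  d=0.91980  q=0.49726  discount=0.99697
step 5 (expiry): payoffs max(K−S,0) = 22.6179 14.7487 5.4474 0.0000 0.0000 0.0000
step 4: (k=4,j=0): S=47.0123, (K−S)⁺=18.8477, hold=18.6482 ⇒ V=18.8477 exercise | (k=4,j=1): S=55.5677, (K−S)⁺=10.2923, hold=10.0928 ⇒ V=10.2923 exercise | (k=4,j=2): S=65.6800, (K−S)⁺=0.1800, hold=2.7303 ⇒ V=2.7303 continue | (k=4,j=3): S=77.6325, (K−S)⁺=0.0000, hold=0.0000 ⇒ V=0.0000 continue | (k=4,j=4): S=91.7602, (K−S)⁺=0.0000, hold=0.0000 ⇒ V=0.0000 continue  boundary S*=55.5677
step 3: (k=3,j=0): S=51.1113, (K−S)⁺=14.7487, hold=14.5492 ⇒ V=14.7487 exercise | (k=3,j=1): S=60.4126, (K−S)⁺=5.4474, hold=6.5122 ⇒ V=6.5122 continue | (k=3,j=2): S=71.4066, (K−S)⁺=0.0000, hold=1.3685 ⇒ V=1.3685 continue | (k=3,j=3): S=84.4013, (K−S)⁺=0.0000, hold=0.0000 ⇒ V=0.0000 continue  boundary S*=51.1113
step 2: (k=2,j=0): S=55.5677, (K−S)⁺=10.2923, hold=10.6208 ⇒ V=10.6208 continue | (k=2,j=1): S=65.6800, (K−S)⁺=0.1800, hold=3.9425 ⇒ V=3.9425 continue | (k=2,j=2): S=77.6325, (K−S)⁺=0.0000, hold=0.6859 ⇒ V=0.6859 continue  boundary S*=-
step 1: (k=1,j=0): S=60.4126, (K−S)⁺=5.4474, hold=7.2778 ⇒ V=7.2778 continue | (k=1,j=1): S=71.4066, (K−S)⁺=0.0000, hold=2.3161 ⇒ V=2.3161 continue  boundary S*=-
step 0: (k=0,j=0): S=65.6800, (K−S)⁺=0.1800, hold=4.7960 ⇒ V=4.7960 continue  boundary S*=-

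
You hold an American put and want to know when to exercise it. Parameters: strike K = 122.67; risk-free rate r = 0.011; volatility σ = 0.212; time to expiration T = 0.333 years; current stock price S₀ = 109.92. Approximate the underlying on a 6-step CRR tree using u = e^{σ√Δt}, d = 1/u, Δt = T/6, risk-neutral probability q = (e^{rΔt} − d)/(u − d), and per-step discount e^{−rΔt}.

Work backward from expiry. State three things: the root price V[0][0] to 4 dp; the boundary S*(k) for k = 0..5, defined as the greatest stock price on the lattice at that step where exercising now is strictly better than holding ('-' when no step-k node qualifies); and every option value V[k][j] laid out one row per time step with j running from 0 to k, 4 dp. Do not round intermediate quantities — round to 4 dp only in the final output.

params: Δt=0.05550 u=1.05121 d=0.95128 q=0.49363 e^(-rΔt)=0.99939
t_6 payoffs: 41.2118 32.6549 23.1991 12.7500 1.2032 0.0000 0.0000
t_5: node(5,0) S=85.6298 payoff=37.0402 vs cont=36.9653 → 37.0402 [stop]  node(5,1) S=94.6249 payoff=28.0451 vs cont=27.9702 → 28.0451 [stop]  node(5,2) S=104.5650 payoff=18.1050 vs cont=18.0301 → 18.1050 [stop]  node(5,3) S=115.5492 payoff=7.1208 vs cont=7.0459 → 7.1208 [stop]  node(5,4) S=127.6873 payoff=0.0000 vs cont=0.6089 → 0.6089 [wait]  node(5,5) S=141.1005 payoff=0.0000 vs cont=0.0000 → 0.0000 [wait]  ⇒ S*(5)=115.5492
t_4: node(4,0) S=90.0151 payoff=32.6549 vs cont=32.5800 → 32.6549 [stop]  node(4,1) S=99.4709 payoff=23.1991 vs cont=23.1242 → 23.1991 [stop]  node(4,2) S=109.9200 payoff=12.7500 vs cont=12.6751 → 12.7500 [stop]  node(4,3) S=121.4668 payoff=1.2032 vs cont=3.9040 → 3.9040 [wait]  node(4,4) S=134.2265 payoff=0.0000 vs cont=0.3082 → 0.3082 [wait]  ⇒ S*(4)=109.9200
t_3: node(3,0) S=94.6249 payoff=28.0451 vs cont=27.9702 → 28.0451 [stop]  node(3,1) S=104.5650 payoff=18.1050 vs cont=18.0301 → 18.1050 [stop]  node(3,2) S=115.5492 payoff=7.1208 vs cont=8.3782 → 8.3782 [wait]  node(3,3) S=127.6873 payoff=0.0000 vs cont=2.1277 → 2.1277 [wait]  ⇒ S*(3)=104.5650
t_2: node(2,0) S=99.4709 payoff=23.1991 vs cont=23.1242 → 23.1991 [stop]  node(2,1) S=109.9200 payoff=12.7500 vs cont=13.2955 → 13.2955 [wait]  node(2,2) S=121.4668 payoff=1.2032 vs cont=5.2895 → 5.2895 [wait]  ⇒ S*(2)=99.4709
t_1: node(1,0) S=104.5650 payoff=18.1050 vs cont=18.2992 → 18.2992 [wait]  node(1,1) S=115.5492 payoff=7.1208 vs cont=9.3378 → 9.3378 [wait]  ⇒ S*(1)=-
t_0: node(0,0) S=109.9200 payoff=12.7500 vs cont=13.8672 → 13.8672 [wait]  ⇒ S*(0)=-

price = 13.8672
boundary = - - 99.4709 104.5650 109.9200 115.5492
tree:
13.8672
18.2992 9.3378
23.1991 13.2955 5.2895
28.0451 18.1050 8.3782 2.1277
32.6549 23.1991 12.7500 3.9040 0.3082
37.0402 28.0451 18.1050 7.1208 0.6089 0.0000
41.2118 32.6549 23.1991 12.7500 1.2032 0.0000 0.0000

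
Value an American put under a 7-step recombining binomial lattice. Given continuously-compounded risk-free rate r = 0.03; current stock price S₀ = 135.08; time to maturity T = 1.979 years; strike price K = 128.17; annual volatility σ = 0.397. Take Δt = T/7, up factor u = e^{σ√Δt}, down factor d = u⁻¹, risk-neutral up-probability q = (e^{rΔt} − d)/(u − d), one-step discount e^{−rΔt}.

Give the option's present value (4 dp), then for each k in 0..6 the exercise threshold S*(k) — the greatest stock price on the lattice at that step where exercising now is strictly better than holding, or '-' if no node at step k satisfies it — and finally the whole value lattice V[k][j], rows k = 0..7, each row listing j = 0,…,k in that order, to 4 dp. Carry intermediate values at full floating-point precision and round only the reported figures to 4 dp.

price = 23.1373
boundary = - - - 71.7080 58.0621 71.7080 88.5609
tree:
23.1373
32.1955 13.2393
43.4234 19.9905 5.7891
56.4620 29.3600 9.6803 1.4614
70.1079 41.6416 15.9029 2.7675 0.0000
81.1570 56.4620 25.5159 5.2409 0.0000 0.0000
90.1034 70.1079 39.6091 9.9250 0.0000 0.0000 0.0000
97.3474 81.1570 56.4620 18.7954 0.0000 0.0000 0.0000 0.0000

Δt=0.28271  u=1.23502  d=0.80970  q=0.46745  discount=0.99155
step 7 (expiry): payoffs max(K−S,0) = 97.3474 81.1570 56.4620 18.7954 0.0000 0.0000 0.0000 0.0000
step 6: (k=6,j=0): S=38.0666, (K−S)⁺=90.1034, hold=89.0210 ⇒ V=90.1034 exercise | (k=6,j=1): S=58.0621, (K−S)⁺=70.1079, hold=69.0254 ⇒ V=70.1079 exercise | (k=6,j=2): S=88.5609, (K−S)⁺=39.6091, hold=38.5266 ⇒ V=39.6091 exercise | (k=6,j=3): S=135.0800, (K−S)⁺=0.0000, hold=9.9250 ⇒ V=9.9250 continue | (k=6,j=4): S=206.0346, (K−S)⁺=0.0000, hold=0.0000 ⇒ V=0.0000 continue | (k=6,j=5): S=314.2600, (K−S)⁺=0.0000, hold=0.0000 ⇒ V=0.0000 continue | (k=6,j=6): S=479.3340, (K−S)⁺=0.0000, hold=0.0000 ⇒ V=0.0000 continue  boundary S*=88.5609
step 5: (k=5,j=0): S=47.0130, (K−S)⁺=81.1570, hold=80.0745 ⇒ V=81.1570 exercise | (k=5,j=1): S=71.7080, (K−S)⁺=56.4620, hold=55.3796 ⇒ V=56.4620 exercise | (k=5,j=2): S=109.3746, (K−S)⁺=18.7954, hold=25.5159 ⇒ V=25.5159 continue | (k=5,j=3): S=166.8267, (K−S)⁺=0.0000, hold=5.2409 ⇒ V=5.2409 continue | (k=5,j=4): S=254.4571, (K−S)⁺=0.0000, hold=0.0000 ⇒ V=0.0000 continue | (k=5,j=5): S=388.1179, (K−S)⁺=0.0000, hold=0.0000 ⇒ V=0.0000 continue  boundary S*=71.7080
step 4: (k=4,j=0): S=58.0621, (K−S)⁺=70.1079, hold=69.0254 ⇒ V=70.1079 exercise | (k=4,j=1): S=88.5609, (K−S)⁺=39.6091, hold=41.6416 ⇒ V=41.6416 continue | (k=4,j=2): S=135.0800, (K−S)⁺=0.0000, hold=15.9029 ⇒ V=15.9029 continue | (k=4,j=3): S=206.0346, (K−S)⁺=0.0000, hold=2.7675 ⇒ V=2.7675 continue | (k=4,j=4): S=314.2600, (K−S)⁺=0.0000, hold=0.0000 ⇒ V=0.0000 continue  boundary S*=58.0621
step 3: (k=3,j=0): S=71.7080, (K−S)⁺=56.4620, hold=56.3216 ⇒ V=56.4620 exercise | (k=3,j=1): S=109.3746, (K−S)⁺=18.7954, hold=29.3600 ⇒ V=29.3600 continue | (k=3,j=2): S=166.8267, (K−S)⁺=0.0000, hold=9.6803 ⇒ V=9.6803 continue | (k=3,j=3): S=254.4571, (K−S)⁺=0.0000, hold=1.4614 ⇒ V=1.4614 continue  boundary S*=71.7080
step 2: (k=2,j=0): S=88.5609, (K−S)⁺=39.6091, hold=43.4234 ⇒ V=43.4234 continue | (k=2,j=1): S=135.0800, (K−S)⁺=0.0000, hold=19.9905 ⇒ V=19.9905 continue | (k=2,j=2): S=206.0346, (K−S)⁺=0.0000, hold=5.7891 ⇒ V=5.7891 continue  boundary S*=-
step 1: (k=1,j=0): S=109.3746, (K−S)⁺=18.7954, hold=32.1955 ⇒ V=32.1955 continue | (k=1,j=1): S=166.8267, (K−S)⁺=0.0000, hold=13.2393 ⇒ V=13.2393 continue  boundary S*=-
step 0: (k=0,j=0): S=135.0800, (K−S)⁺=0.0000, hold=23.1373 ⇒ V=23.1373 continue  boundary S*=-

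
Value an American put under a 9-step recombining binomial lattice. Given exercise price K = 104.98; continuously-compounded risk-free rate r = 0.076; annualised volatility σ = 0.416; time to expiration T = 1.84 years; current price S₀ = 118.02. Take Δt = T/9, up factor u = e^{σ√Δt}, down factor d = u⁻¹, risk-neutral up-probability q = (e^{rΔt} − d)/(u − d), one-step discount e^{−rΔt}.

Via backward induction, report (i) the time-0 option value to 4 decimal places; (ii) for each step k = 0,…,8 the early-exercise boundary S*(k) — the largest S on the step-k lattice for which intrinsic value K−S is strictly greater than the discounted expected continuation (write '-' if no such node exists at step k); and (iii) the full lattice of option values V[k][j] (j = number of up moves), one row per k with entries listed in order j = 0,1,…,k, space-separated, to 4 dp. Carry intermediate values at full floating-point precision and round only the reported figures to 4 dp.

price = 13.6571
boundary = - - - 67.1255 55.6158 67.1255 55.6158 67.1255 81.0172
tree:
13.6571
19.7455 7.8656
27.7722 12.1653 3.7192
37.8545 18.3450 6.2333 1.2669
49.3642 26.8375 10.2443 2.3304 0.2198
58.9004 37.8545 16.4250 4.2503 0.4416 0.0000
66.8014 49.3642 25.4963 7.6718 0.8872 0.0000 0.0000
73.3477 58.9004 37.8545 13.6704 1.7827 0.0000 0.0000 0.0000
78.7716 66.8014 49.3642 23.9628 3.5817 0.0000 0.0000 0.0000 0.0000
83.2654 73.3477 58.9004 37.8545 7.1963 0.0000 0.0000 0.0000 0.0000 0.0000

Δt=0.20444, u=1.20695, d=0.82853, q=0.49449, disc=e^(-rΔt)=0.98458
k=9 terminal: V=max(K-S,0) → 83.2654 73.3477 58.9004 37.8545 7.1963 0.0000 0.0000 0.0000 0.0000 0.0000
k=8: j=0 S=26.2084 intr=78.7716 cont=77.1530 V=78.7716[EX]; j=1 S=38.1786 intr=66.8014 cont=65.1829 V=66.8014[EX]; j=2 S=55.6158 intr=49.3642 cont=47.7456 V=49.3642[EX]; j=3 S=81.0172 intr=23.9628 cont=22.3443 V=23.9628[EX]; j=4 S=118.0200 intr=0.0000 cont=3.5817 V=3.5817[hold]; j=5 S=171.9231 intr=0.0000 cont=0.0000 V=0.0000[hold]; j=6 S=250.4453 intr=0.0000 cont=0.0000 V=0.0000[hold]; j=7 S=364.8308 intr=0.0000 cont=0.0000 V=0.0000[hold]; j=8 S=531.4595 intr=0.0000 cont=0.0000 V=0.0000[hold]  S*(8)=81.0172
k=7: j=0 S=31.6323 intr=73.3477 cont=71.7292 V=73.3477[EX]; j=1 S=46.0796 intr=58.9004 cont=57.2818 V=58.9004[EX]; j=2 S=67.1255 intr=37.8545 cont=36.2359 V=37.8545[EX]; j=3 S=97.7837 intr=7.1963 cont=13.6704 V=13.6704[hold]; j=4 S=142.4443 intr=0.0000 cont=1.7827 V=1.7827[hold]; j=5 S=207.5026 intr=0.0000 cont=0.0000 V=0.0000[hold]; j=6 S=302.2750 intr=0.0000 cont=0.0000 V=0.0000[hold]; j=7 S=440.3326 intr=0.0000 cont=0.0000 V=0.0000[hold]  S*(7)=67.1255
k=6: j=0 S=38.1786 intr=66.8014 cont=65.1829 V=66.8014[EX]; j=1 S=55.6158 intr=49.3642 cont=47.7456 V=49.3642[EX]; j=2 S=81.0172 intr=23.9628 cont=25.4963 V=25.4963[hold]; j=3 S=118.0200 intr=0.0000 cont=7.6718 V=7.6718[hold]; j=4 S=171.9231 intr=0.0000 cont=0.8872 V=0.8872[hold]; j=5 S=250.4453 intr=0.0000 cont=0.0000 V=0.0000[hold]; j=6 S=364.8308 intr=0.0000 cont=0.0000 V=0.0000[hold]  S*(6)=55.6158
k=5: j=0 S=46.0796 intr=58.9004 cont=57.2818 V=58.9004[EX]; j=1 S=67.1255 intr=37.8545 cont=36.9825 V=37.8545[EX]; j=2 S=97.7837 intr=7.1963 cont=16.4250 V=16.4250[hold]; j=3 S=142.4443 intr=0.0000 cont=4.2503 V=4.2503[hold]; j=4 S=207.5026 intr=0.0000 cont=0.4416 V=0.4416[hold]; j=5 S=302.2750 intr=0.0000 cont=0.0000 V=0.0000[hold]  S*(5)=67.1255
k=4: j=0 S=55.6158 intr=49.3642 cont=47.7456 V=49.3642[EX]; j=1 S=81.0172 intr=23.9628 cont=26.8375 V=26.8375[hold]; j=2 S=118.0200 intr=0.0000 cont=10.2443 V=10.2443[hold]; j=3 S=171.9231 intr=0.0000 cont=2.3304 V=2.3304[hold]; j=4 S=250.4453 intr=0.0000 cont=0.2198 V=0.2198[hold]  S*(4)=55.6158
k=3: j=0 S=67.1255 intr=37.8545 cont=37.6355 V=37.8545[EX]; j=1 S=97.7837 intr=7.1963 cont=18.3450 V=18.3450[hold]; j=2 S=142.4443 intr=0.0000 cont=6.2333 V=6.2333[hold]; j=3 S=207.5026 intr=0.0000 cont=1.2669 V=1.2669[hold]  S*(3)=67.1255
k=2: j=0 S=81.0172 intr=23.9628 cont=27.7722 V=27.7722[hold]; j=1 S=118.0200 intr=0.0000 cont=12.1653 V=12.1653[hold]; j=2 S=171.9231 intr=0.0000 cont=3.7192 V=3.7192[hold]  S*(2)=-
k=1: j=0 S=97.7837 intr=7.1963 cont=19.7455 V=19.7455[hold]; j=1 S=142.4443 intr=0.0000 cont=7.8656 V=7.8656[hold]  S*(1)=-
k=0: j=0 S=118.0200 intr=0.0000 cont=13.6571 V=13.6571[hold]  S*(0)=-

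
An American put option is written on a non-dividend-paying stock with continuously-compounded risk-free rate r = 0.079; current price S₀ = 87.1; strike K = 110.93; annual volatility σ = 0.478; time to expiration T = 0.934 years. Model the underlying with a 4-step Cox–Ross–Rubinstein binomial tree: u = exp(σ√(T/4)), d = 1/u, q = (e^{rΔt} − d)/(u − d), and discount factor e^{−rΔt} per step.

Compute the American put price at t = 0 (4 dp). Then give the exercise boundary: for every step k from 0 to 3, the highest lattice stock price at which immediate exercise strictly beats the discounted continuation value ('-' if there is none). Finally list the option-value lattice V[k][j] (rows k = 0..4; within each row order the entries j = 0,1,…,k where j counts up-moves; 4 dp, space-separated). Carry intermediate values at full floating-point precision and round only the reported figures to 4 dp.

price = 29.1049
boundary = - 69.1362 54.8773 69.1362
tree:
29.1049
41.7938 16.6164
56.0527 26.9694 6.1517
67.3708 41.7938 12.1076 0.0000
76.3546 56.0527 23.8300 0.0000 0.0000

Δt=0.23350  u=1.25983  d=0.79376  q=0.48246  discount=0.98172
step 4 (expiry): payoffs max(K−S,0) = 76.3546 56.0527 23.8300 0.0000 0.0000
step 3: (k=3,j=0): S=43.5592, (K−S)⁺=67.3708, hold=65.3433 ⇒ V=67.3708 exercise | (k=3,j=1): S=69.1362, (K−S)⁺=41.7938, hold=39.7663 ⇒ V=41.7938 exercise | (k=3,j=2): S=109.7314, (K−S)⁺=1.1986, hold=12.1076 ⇒ V=12.1076 continue | (k=3,j=3): S=174.1631, (K−S)⁺=0.0000, hold=0.0000 ⇒ V=0.0000 continue  boundary S*=69.1362
step 2: (k=2,j=0): S=54.8773, (K−S)⁺=56.0527, hold=54.0252 ⇒ V=56.0527 exercise | (k=2,j=1): S=87.1000, (K−S)⁺=23.8300, hold=26.9694 ⇒ V=26.9694 continue | (k=2,j=2): S=138.2431, (K−S)⁺=0.0000, hold=6.1517 ⇒ V=6.1517 continue  boundary S*=54.8773
step 1: (k=1,j=0): S=69.1362, (K−S)⁺=41.7938, hold=41.2532 ⇒ V=41.7938 exercise | (k=1,j=1): S=109.7314, (K−S)⁺=1.1986, hold=16.6164 ⇒ V=16.6164 continue  boundary S*=69.1362
step 0: (k=0,j=0): S=87.1000, (K−S)⁺=23.8300, hold=29.1049 ⇒ V=29.1049 continue  boundary S*=-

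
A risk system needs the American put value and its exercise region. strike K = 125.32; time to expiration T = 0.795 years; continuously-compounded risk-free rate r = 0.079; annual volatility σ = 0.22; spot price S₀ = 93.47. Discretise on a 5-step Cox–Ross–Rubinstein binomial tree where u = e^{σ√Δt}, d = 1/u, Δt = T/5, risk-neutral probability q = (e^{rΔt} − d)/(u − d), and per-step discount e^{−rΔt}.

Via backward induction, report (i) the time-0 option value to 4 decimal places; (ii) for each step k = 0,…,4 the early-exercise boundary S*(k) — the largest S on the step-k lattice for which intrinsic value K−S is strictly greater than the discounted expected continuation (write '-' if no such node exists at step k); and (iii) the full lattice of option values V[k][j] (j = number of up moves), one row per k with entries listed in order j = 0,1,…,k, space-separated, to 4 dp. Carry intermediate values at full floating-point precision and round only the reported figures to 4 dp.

params: Δt=0.15900 u=1.09169 d=0.91601 q=0.55004 e^(-rΔt)=0.98752
t_5 payoffs: 65.0390 53.4782 39.7003 23.2800 3.7106 0.0000
t_4: node(4,0) S=65.8081 payoff=59.5119 vs cont=57.9476 → 59.5119 [stop]  node(4,1) S=78.4288 payoff=46.8912 vs cont=45.3269 → 46.8912 [stop]  node(4,2) S=93.4700 payoff=31.8500 vs cont=30.2857 → 31.8500 [stop]  node(4,3) S=111.3958 payoff=13.9242 vs cont=12.3599 → 13.9242 [stop]  node(4,4) S=132.7594 payoff=0.0000 vs cont=1.6488 → 1.6488 [wait]  ⇒ S*(4)=111.3958
t_3: node(3,0) S=71.8418 payoff=53.4782 vs cont=51.9139 → 53.4782 [stop]  node(3,1) S=85.6197 payoff=39.7003 vs cont=38.1360 → 39.7003 [stop]  node(3,2) S=102.0400 payoff=23.2800 vs cont=21.7157 → 23.2800 [stop]  node(3,3) S=121.6094 payoff=3.7106 vs cont=7.0828 → 7.0828 [wait]  ⇒ S*(3)=102.0400
t_2: node(2,0) S=78.4288 payoff=46.8912 vs cont=45.3269 → 46.8912 [stop]  node(2,1) S=93.4700 payoff=31.8500 vs cont=30.2857 → 31.8500 [stop]  node(2,2) S=111.3958 payoff=13.9242 vs cont=14.1916 → 14.1916 [wait]  ⇒ S*(2)=93.4700
t_1: node(1,0) S=85.6197 payoff=39.7003 vs cont=38.1360 → 39.7003 [stop]  node(1,1) S=102.0400 payoff=23.2800 vs cont=21.8609 → 23.2800 [stop]  ⇒ S*(1)=102.0400
t_0: node(0,0) S=93.4700 payoff=31.8500 vs cont=30.2857 → 31.8500 [stop]  ⇒ S*(0)=93.4700

price = 31.8500
boundary = 93.4700 102.0400 93.4700 102.0400 111.3958
tree:
31.8500
39.7003 23.2800
46.8912 31.8500 14.1916
53.4782 39.7003 23.2800 7.0828
59.5119 46.8912 31.8500 13.9242 1.6488
65.0390 53.4782 39.7003 23.2800 3.7106 0.0000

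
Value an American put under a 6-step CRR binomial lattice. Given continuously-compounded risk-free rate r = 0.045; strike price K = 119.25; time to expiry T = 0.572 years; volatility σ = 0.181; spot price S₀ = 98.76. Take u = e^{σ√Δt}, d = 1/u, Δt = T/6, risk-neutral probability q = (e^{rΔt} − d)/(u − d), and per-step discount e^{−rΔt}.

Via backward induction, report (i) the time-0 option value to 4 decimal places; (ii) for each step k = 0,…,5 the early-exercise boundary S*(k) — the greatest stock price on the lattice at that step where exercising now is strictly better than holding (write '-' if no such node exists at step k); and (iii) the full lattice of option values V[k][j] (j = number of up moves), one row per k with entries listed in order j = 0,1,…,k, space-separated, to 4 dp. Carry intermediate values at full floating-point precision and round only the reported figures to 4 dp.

price = 20.4900
boundary = 98.7600 93.3921 98.7600 104.4364 98.7600 104.4364
tree:
20.4900
25.8579 14.8331
30.9340 20.4900 9.8259
35.7342 25.8579 14.8136 5.3842
40.2735 30.9340 20.4900 9.1927 1.9753
44.5661 35.7342 25.8579 14.8136 4.1719 0.0000
48.6254 40.2735 30.9340 20.4900 8.8109 0.0000 0.0000

params: Δt=0.09533 u=1.05748 d=0.94565 q=0.52448 e^(-rΔt)=0.99572
t_6 payoffs: 48.6254 40.2735 30.9340 20.4900 8.8109 0.0000 0.0000
t_5: node(5,0) S=74.6839 payoff=44.5661 vs cont=44.0557 → 44.5661 [stop]  node(5,1) S=83.5158 payoff=35.7342 vs cont=35.2237 → 35.7342 [stop]  node(5,2) S=93.3921 payoff=25.8579 vs cont=25.3474 → 25.8579 [stop]  node(5,3) S=104.4364 payoff=14.8136 vs cont=14.3031 → 14.8136 [stop]  node(5,4) S=116.7868 payoff=2.4632 vs cont=4.1719 → 4.1719 [wait]  node(5,5) S=130.5977 payoff=0.0000 vs cont=0.0000 → 0.0000 [wait]  ⇒ S*(5)=104.4364
t_4: node(4,0) S=78.9765 payoff=40.2735 vs cont=39.7631 → 40.2735 [stop]  node(4,1) S=88.3160 payoff=30.9340 vs cont=30.4235 → 30.9340 [stop]  node(4,2) S=98.7600 payoff=20.4900 vs cont=19.9795 → 20.4900 [stop]  node(4,3) S=110.4391 payoff=8.8109 vs cont=9.1927 → 9.1927 [wait]  node(4,4) S=123.4993 payoff=0.0000 vs cont=1.9753 → 1.9753 [wait]  ⇒ S*(4)=98.7600
t_3: node(3,0) S=83.5158 payoff=35.7342 vs cont=35.2237 → 35.7342 [stop]  node(3,1) S=93.3921 payoff=25.8579 vs cont=25.3474 → 25.8579 [stop]  node(3,2) S=104.4364 payoff=14.8136 vs cont=14.5025 → 14.8136 [stop]  node(3,3) S=116.7868 payoff=2.4632 vs cont=5.3842 → 5.3842 [wait]  ⇒ S*(3)=104.4364
t_2: node(2,0) S=88.3160 payoff=30.9340 vs cont=30.4235 → 30.9340 [stop]  node(2,1) S=98.7600 payoff=20.4900 vs cont=19.9795 → 20.4900 [stop]  node(2,2) S=110.4391 payoff=8.8109 vs cont=9.8259 → 9.8259 [wait]  ⇒ S*(2)=98.7600
t_1: node(1,0) S=93.3921 payoff=25.8579 vs cont=25.3474 → 25.8579 [stop]  node(1,1) S=104.4364 payoff=14.8136 vs cont=14.8331 → 14.8331 [wait]  ⇒ S*(1)=93.3921
t_0: node(0,0) S=98.7600 payoff=20.4900 vs cont=19.9897 → 20.4900 [stop]  ⇒ S*(0)=98.7600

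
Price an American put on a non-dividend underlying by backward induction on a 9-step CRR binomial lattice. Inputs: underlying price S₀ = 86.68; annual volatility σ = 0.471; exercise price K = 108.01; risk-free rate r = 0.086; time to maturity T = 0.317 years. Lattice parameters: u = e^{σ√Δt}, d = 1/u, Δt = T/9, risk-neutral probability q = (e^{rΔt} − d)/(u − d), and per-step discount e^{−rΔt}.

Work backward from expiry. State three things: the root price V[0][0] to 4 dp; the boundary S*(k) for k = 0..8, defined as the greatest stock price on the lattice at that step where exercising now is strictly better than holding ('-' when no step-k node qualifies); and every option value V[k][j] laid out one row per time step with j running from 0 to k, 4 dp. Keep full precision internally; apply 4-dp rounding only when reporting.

params: Δt=0.03522 u=1.09242 d=0.91540 q=0.49505 e^(-rΔt)=0.99698
t_9 payoffs: 68.8888 61.3235 52.2952 41.5210 28.6632 13.3190 0.0000 0.0000 0.0000 0.0000
t_8: node(8,0) S=42.7368 payoff=65.2732 vs cont=64.9465 → 65.2732 [stop]  node(8,1) S=51.0013 payoff=57.0087 vs cont=56.6820 → 57.0087 [stop]  node(8,2) S=60.8640 payoff=47.1460 vs cont=46.8193 → 47.1460 [stop]  node(8,3) S=72.6340 payoff=35.3760 vs cont=35.0494 → 35.3760 [stop]  node(8,4) S=86.6800 payoff=21.3300 vs cont=21.0033 → 21.3300 [stop]  node(8,5) S=103.4423 payoff=4.5677 vs cont=6.7051 → 6.7051 [wait]  node(8,6) S=123.4461 payoff=0.0000 vs cont=0.0000 → 0.0000 [wait]  node(8,7) S=147.3182 payoff=0.0000 vs cont=0.0000 → 0.0000 [wait]  node(8,8) S=175.8068 payoff=0.0000 vs cont=0.0000 → 0.0000 [wait]  ⇒ S*(8)=86.6800
t_7: node(7,0) S=46.6865 payoff=61.3235 vs cont=60.9968 → 61.3235 [stop]  node(7,1) S=55.7148 payoff=52.2952 vs cont=51.9685 → 52.2952 [stop]  node(7,2) S=66.4890 payoff=41.5210 vs cont=41.1943 → 41.5210 [stop]  node(7,3) S=79.3468 payoff=28.6632 vs cont=28.3365 → 28.6632 [stop]  node(7,4) S=94.6910 payoff=13.3190 vs cont=14.0473 → 14.0473 [wait]  node(7,5) S=113.0024 payoff=0.0000 vs cont=3.3755 → 3.3755 [wait]  node(7,6) S=134.8550 payoff=0.0000 vs cont=0.0000 → 0.0000 [wait]  node(7,7) S=160.9334 payoff=0.0000 vs cont=0.0000 → 0.0000 [wait]  ⇒ S*(7)=79.3468
t_6: node(6,0) S=51.0013 payoff=57.0087 vs cont=56.6820 → 57.0087 [stop]  node(6,1) S=60.8640 payoff=47.1460 vs cont=46.8193 → 47.1460 [stop]  node(6,2) S=72.6340 payoff=35.3760 vs cont=35.0494 → 35.3760 [stop]  node(6,3) S=86.6800 payoff=21.3300 vs cont=21.3627 → 21.3627 [wait]  node(6,4) S=103.4423 payoff=4.5677 vs cont=8.7377 → 8.7377 [wait]  node(6,5) S=123.4461 payoff=0.0000 vs cont=1.6993 → 1.6993 [wait]  node(6,6) S=147.3182 payoff=0.0000 vs cont=0.0000 → 0.0000 [wait]  ⇒ S*(6)=72.6340
t_5: node(5,0) S=55.7148 payoff=52.2952 vs cont=51.9685 → 52.2952 [stop]  node(5,1) S=66.4890 payoff=41.5210 vs cont=41.1943 → 41.5210 [stop]  node(5,2) S=79.3468 payoff=28.6632 vs cont=28.3527 → 28.6632 [stop]  node(5,3) S=94.6910 payoff=13.3190 vs cont=15.0669 → 15.0669 [wait]  node(5,4) S=113.0024 payoff=0.0000 vs cont=5.2374 → 5.2374 [wait]  node(5,5) S=134.8550 payoff=0.0000 vs cont=0.8554 → 0.8554 [wait]  ⇒ S*(5)=79.3468
t_4: node(4,0) S=60.8640 payoff=47.1460 vs cont=46.8193 → 47.1460 [stop]  node(4,1) S=72.6340 payoff=35.3760 vs cont=35.0494 → 35.3760 [stop]  node(4,2) S=86.6800 payoff=21.3300 vs cont=21.8660 → 21.8660 [wait]  node(4,3) S=103.4423 payoff=4.5677 vs cont=10.1699 → 10.1699 [wait]  node(4,4) S=123.4461 payoff=0.0000 vs cont=3.0588 → 3.0588 [wait]  ⇒ S*(4)=72.6340
t_3: node(3,0) S=66.4890 payoff=41.5210 vs cont=41.1943 → 41.5210 [stop]  node(3,1) S=79.3468 payoff=28.6632 vs cont=28.6011 → 28.6632 [stop]  node(3,2) S=94.6910 payoff=13.3190 vs cont=16.0272 → 16.0272 [wait]  node(3,3) S=113.0024 payoff=0.0000 vs cont=6.6294 → 6.6294 [wait]  ⇒ S*(3)=79.3468
t_2: node(2,0) S=72.6340 payoff=35.3760 vs cont=35.0494 → 35.3760 [stop]  node(2,1) S=86.6800 payoff=21.3300 vs cont=22.3400 → 22.3400 [wait]  node(2,2) S=103.4423 payoff=4.5677 vs cont=11.3404 → 11.3404 [wait]  ⇒ S*(2)=72.6340
t_1: node(1,0) S=79.3468 payoff=28.6632 vs cont=28.8350 → 28.8350 [wait]  node(1,1) S=94.6910 payoff=13.3190 vs cont=16.8435 → 16.8435 [wait]  ⇒ S*(1)=-
t_0: node(0,0) S=86.6800 payoff=21.3300 vs cont=22.8293 → 22.8293 [wait]  ⇒ S*(0)=-

price = 22.8293
boundary = - - 72.6340 79.3468 72.6340 79.3468 72.6340 79.3468 86.6800
tree:
22.8293
28.8350 16.8435
35.3760 22.3400 11.3404
41.5210 28.6632 16.0272 6.6294
47.1460 35.3760 21.8660 10.1699 3.0588
52.2952 41.5210 28.6632 15.0669 5.2374 0.8554
57.0087 47.1460 35.3760 21.3627 8.7377 1.6993 0.0000
61.3235 52.2952 41.5210 28.6632 14.0473 3.3755 0.0000 0.0000
65.2732 57.0087 47.1460 35.3760 21.3300 6.7051 0.0000 0.0000 0.0000
68.8888 61.3235 52.2952 41.5210 28.6632 13.3190 0.0000 0.0000 0.0000 0.0000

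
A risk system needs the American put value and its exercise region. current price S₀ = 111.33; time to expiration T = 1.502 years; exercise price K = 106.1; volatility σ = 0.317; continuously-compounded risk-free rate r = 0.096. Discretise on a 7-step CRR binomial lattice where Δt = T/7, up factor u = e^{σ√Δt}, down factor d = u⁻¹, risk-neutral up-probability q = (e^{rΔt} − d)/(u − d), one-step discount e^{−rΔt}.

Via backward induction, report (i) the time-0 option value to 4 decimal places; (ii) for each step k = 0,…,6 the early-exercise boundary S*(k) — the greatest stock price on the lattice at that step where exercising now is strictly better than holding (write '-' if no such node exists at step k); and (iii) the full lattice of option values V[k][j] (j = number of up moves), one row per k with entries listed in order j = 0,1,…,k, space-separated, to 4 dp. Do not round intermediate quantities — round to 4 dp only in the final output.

price = 9.3656
boundary = - - - 71.6632 82.9981 71.6632 82.9981
tree:
9.3656
14.9695 4.8398
23.1506 8.4128 1.9100
34.4368 14.2028 3.6874 0.4333
44.2237 23.1019 6.9896 0.9490 0.0000
52.6740 34.4368 12.9285 2.0788 0.0000 0.0000
59.9703 44.2237 23.1019 4.5535 0.0000 0.0000 0.0000
66.2701 52.6740 34.4368 9.9741 0.0000 0.0000 0.0000 0.0000

Δt=0.21457  u=1.15817  d=0.86343  q=0.53397  discount=0.97961
step 7 (expiry): payoffs max(K−S,0) = 66.2701 52.6740 34.4368 9.9741 0.0000 0.0000 0.0000 0.0000
step 6: (k=6,j=0): S=46.1297, (K−S)⁺=59.9703, hold=57.8071 ⇒ V=59.9703 exercise | (k=6,j=1): S=61.8763, (K−S)⁺=44.2237, hold=42.0605 ⇒ V=44.2237 exercise | (k=6,j=2): S=82.9981, (K−S)⁺=23.1019, hold=20.9387 ⇒ V=23.1019 exercise | (k=6,j=3): S=111.3300, (K−S)⁺=0.0000, hold=4.5535 ⇒ V=4.5535 continue | (k=6,j=4): S=149.3331, (K−S)⁺=0.0000, hold=0.0000 ⇒ V=0.0000 continue | (k=6,j=5): S=200.3087, (K−S)⁺=0.0000, hold=0.0000 ⇒ V=0.0000 continue | (k=6,j=6): S=268.6852, (K−S)⁺=0.0000, hold=0.0000 ⇒ V=0.0000 continue  boundary S*=82.9981
step 5: (k=5,j=0): S=53.4260, (K−S)⁺=52.6740, hold=50.5108 ⇒ V=52.6740 exercise | (k=5,j=1): S=71.6632, (K−S)⁺=34.4368, hold=32.2736 ⇒ V=34.4368 exercise | (k=5,j=2): S=96.1259, (K−S)⁺=9.9741, hold=12.9285 ⇒ V=12.9285 continue | (k=5,j=3): S=128.9390, (K−S)⁺=0.0000, hold=2.0788 ⇒ V=2.0788 continue | (k=5,j=4): S=172.9530, (K−S)⁺=0.0000, hold=0.0000 ⇒ V=0.0000 continue | (k=5,j=5): S=231.9914, (K−S)⁺=0.0000, hold=0.0000 ⇒ V=0.0000 continue  boundary S*=71.6632
step 4: (k=4,j=0): S=61.8763, (K−S)⁺=44.2237, hold=42.0605 ⇒ V=44.2237 exercise | (k=4,j=1): S=82.9981, (K−S)⁺=23.1019, hold=22.4841 ⇒ V=23.1019 exercise | (k=4,j=2): S=111.3300, (K−S)⁺=0.0000, hold=6.9896 ⇒ V=6.9896 continue | (k=4,j=3): S=149.3331, (K−S)⁺=0.0000, hold=0.9490 ⇒ V=0.9490 continue | (k=4,j=4): S=200.3087, (K−S)⁺=0.0000, hold=0.0000 ⇒ V=0.0000 continue  boundary S*=82.9981
step 3: (k=3,j=0): S=71.6632, (K−S)⁺=34.4368, hold=32.2736 ⇒ V=34.4368 exercise | (k=3,j=1): S=96.1259, (K−S)⁺=9.9741, hold=14.2028 ⇒ V=14.2028 continue | (k=3,j=2): S=128.9390, (K−S)⁺=0.0000, hold=3.6874 ⇒ V=3.6874 continue | (k=3,j=3): S=172.9530, (K−S)⁺=0.0000, hold=0.4333 ⇒ V=0.4333 continue  boundary S*=71.6632
step 2: (k=2,j=0): S=82.9981, (K−S)⁺=23.1019, hold=23.1506 ⇒ V=23.1506 continue | (k=2,j=1): S=111.3300, (K−S)⁺=0.0000, hold=8.4128 ⇒ V=8.4128 continue | (k=2,j=2): S=149.3331, (K−S)⁺=0.0000, hold=1.9100 ⇒ V=1.9100 continue  boundary S*=-
step 1: (k=1,j=0): S=96.1259, (K−S)⁺=9.9741, hold=14.9695 ⇒ V=14.9695 continue | (k=1,j=1): S=128.9390, (K−S)⁺=0.0000, hold=4.8398 ⇒ V=4.8398 continue  boundary S*=-
step 0: (k=0,j=0): S=111.3300, (K−S)⁺=0.0000, hold=9.3656 ⇒ V=9.3656 continue  boundary S*=-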